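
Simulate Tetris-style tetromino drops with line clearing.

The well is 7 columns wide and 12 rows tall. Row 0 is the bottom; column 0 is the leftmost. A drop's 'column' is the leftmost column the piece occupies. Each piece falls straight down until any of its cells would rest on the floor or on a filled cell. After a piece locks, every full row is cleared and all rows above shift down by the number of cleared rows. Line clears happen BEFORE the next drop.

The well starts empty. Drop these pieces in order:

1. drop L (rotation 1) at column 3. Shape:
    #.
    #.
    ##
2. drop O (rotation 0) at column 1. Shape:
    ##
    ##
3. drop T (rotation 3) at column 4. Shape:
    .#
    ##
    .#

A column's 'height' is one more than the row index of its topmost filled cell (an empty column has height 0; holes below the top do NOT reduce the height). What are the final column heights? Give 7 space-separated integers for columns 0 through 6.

Answer: 0 2 2 3 2 3 0

Derivation:
Drop 1: L rot1 at col 3 lands with bottom-row=0; cleared 0 line(s) (total 0); column heights now [0 0 0 3 1 0 0], max=3
Drop 2: O rot0 at col 1 lands with bottom-row=0; cleared 0 line(s) (total 0); column heights now [0 2 2 3 1 0 0], max=3
Drop 3: T rot3 at col 4 lands with bottom-row=0; cleared 0 line(s) (total 0); column heights now [0 2 2 3 2 3 0], max=3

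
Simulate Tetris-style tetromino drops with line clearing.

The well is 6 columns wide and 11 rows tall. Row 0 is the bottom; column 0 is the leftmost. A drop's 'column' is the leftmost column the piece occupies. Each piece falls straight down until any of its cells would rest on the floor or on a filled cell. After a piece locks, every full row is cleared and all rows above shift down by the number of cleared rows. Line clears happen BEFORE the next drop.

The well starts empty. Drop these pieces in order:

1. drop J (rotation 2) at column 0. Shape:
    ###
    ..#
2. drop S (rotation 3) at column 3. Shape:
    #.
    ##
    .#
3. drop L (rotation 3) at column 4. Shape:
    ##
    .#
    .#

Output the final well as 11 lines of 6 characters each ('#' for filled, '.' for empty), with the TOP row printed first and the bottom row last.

Drop 1: J rot2 at col 0 lands with bottom-row=0; cleared 0 line(s) (total 0); column heights now [2 2 2 0 0 0], max=2
Drop 2: S rot3 at col 3 lands with bottom-row=0; cleared 0 line(s) (total 0); column heights now [2 2 2 3 2 0], max=3
Drop 3: L rot3 at col 4 lands with bottom-row=0; cleared 1 line(s) (total 1); column heights now [0 0 1 2 2 2], max=2

Answer: ......
......
......
......
......
......
......
......
......
...###
..#.##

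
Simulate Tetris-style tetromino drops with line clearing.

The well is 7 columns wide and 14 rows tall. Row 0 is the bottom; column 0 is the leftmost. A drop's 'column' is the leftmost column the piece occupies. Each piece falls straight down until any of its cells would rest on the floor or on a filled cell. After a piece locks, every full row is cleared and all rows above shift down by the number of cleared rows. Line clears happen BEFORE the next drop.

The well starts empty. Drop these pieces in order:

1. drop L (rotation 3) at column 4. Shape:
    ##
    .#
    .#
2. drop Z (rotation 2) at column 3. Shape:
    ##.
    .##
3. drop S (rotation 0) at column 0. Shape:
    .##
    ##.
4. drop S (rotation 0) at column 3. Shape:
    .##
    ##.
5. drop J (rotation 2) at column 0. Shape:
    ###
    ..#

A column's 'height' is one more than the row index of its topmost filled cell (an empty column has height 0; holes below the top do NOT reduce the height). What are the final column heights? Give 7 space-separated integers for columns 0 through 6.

Drop 1: L rot3 at col 4 lands with bottom-row=0; cleared 0 line(s) (total 0); column heights now [0 0 0 0 3 3 0], max=3
Drop 2: Z rot2 at col 3 lands with bottom-row=3; cleared 0 line(s) (total 0); column heights now [0 0 0 5 5 4 0], max=5
Drop 3: S rot0 at col 0 lands with bottom-row=0; cleared 0 line(s) (total 0); column heights now [1 2 2 5 5 4 0], max=5
Drop 4: S rot0 at col 3 lands with bottom-row=5; cleared 0 line(s) (total 0); column heights now [1 2 2 6 7 7 0], max=7
Drop 5: J rot2 at col 0 lands with bottom-row=2; cleared 0 line(s) (total 0); column heights now [4 4 4 6 7 7 0], max=7

Answer: 4 4 4 6 7 7 0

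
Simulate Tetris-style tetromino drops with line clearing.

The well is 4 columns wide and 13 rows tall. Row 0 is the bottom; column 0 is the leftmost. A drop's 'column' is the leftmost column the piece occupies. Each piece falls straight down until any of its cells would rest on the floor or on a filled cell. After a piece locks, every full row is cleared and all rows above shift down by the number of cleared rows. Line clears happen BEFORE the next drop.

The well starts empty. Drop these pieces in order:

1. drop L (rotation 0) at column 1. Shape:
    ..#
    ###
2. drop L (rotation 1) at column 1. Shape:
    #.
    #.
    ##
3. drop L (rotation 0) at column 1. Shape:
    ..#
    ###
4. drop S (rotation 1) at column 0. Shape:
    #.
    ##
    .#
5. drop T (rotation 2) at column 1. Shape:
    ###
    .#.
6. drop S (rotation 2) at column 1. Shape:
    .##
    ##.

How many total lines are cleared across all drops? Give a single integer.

Answer: 1

Derivation:
Drop 1: L rot0 at col 1 lands with bottom-row=0; cleared 0 line(s) (total 0); column heights now [0 1 1 2], max=2
Drop 2: L rot1 at col 1 lands with bottom-row=1; cleared 0 line(s) (total 0); column heights now [0 4 2 2], max=4
Drop 3: L rot0 at col 1 lands with bottom-row=4; cleared 0 line(s) (total 0); column heights now [0 5 5 6], max=6
Drop 4: S rot1 at col 0 lands with bottom-row=5; cleared 0 line(s) (total 0); column heights now [8 7 5 6], max=8
Drop 5: T rot2 at col 1 lands with bottom-row=6; cleared 1 line(s) (total 1); column heights now [7 7 7 6], max=7
Drop 6: S rot2 at col 1 lands with bottom-row=7; cleared 0 line(s) (total 1); column heights now [7 8 9 9], max=9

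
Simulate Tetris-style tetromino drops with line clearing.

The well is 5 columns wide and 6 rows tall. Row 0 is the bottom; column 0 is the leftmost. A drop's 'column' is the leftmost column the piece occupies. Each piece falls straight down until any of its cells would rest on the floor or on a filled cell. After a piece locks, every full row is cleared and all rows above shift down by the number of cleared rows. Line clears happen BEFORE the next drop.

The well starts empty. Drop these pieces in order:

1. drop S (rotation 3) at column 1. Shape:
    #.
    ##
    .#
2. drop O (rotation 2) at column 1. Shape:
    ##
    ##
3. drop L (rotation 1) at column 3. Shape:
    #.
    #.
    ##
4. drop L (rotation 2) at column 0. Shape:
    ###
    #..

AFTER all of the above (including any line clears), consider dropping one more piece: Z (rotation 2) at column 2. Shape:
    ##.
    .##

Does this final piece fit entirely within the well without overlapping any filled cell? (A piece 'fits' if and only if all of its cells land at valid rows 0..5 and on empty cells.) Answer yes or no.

Drop 1: S rot3 at col 1 lands with bottom-row=0; cleared 0 line(s) (total 0); column heights now [0 3 2 0 0], max=3
Drop 2: O rot2 at col 1 lands with bottom-row=3; cleared 0 line(s) (total 0); column heights now [0 5 5 0 0], max=5
Drop 3: L rot1 at col 3 lands with bottom-row=0; cleared 0 line(s) (total 0); column heights now [0 5 5 3 1], max=5
Drop 4: L rot2 at col 0 lands with bottom-row=4; cleared 0 line(s) (total 0); column heights now [6 6 6 3 1], max=6
Test piece Z rot2 at col 2 (width 3): heights before test = [6 6 6 3 1]; fits = False

Answer: no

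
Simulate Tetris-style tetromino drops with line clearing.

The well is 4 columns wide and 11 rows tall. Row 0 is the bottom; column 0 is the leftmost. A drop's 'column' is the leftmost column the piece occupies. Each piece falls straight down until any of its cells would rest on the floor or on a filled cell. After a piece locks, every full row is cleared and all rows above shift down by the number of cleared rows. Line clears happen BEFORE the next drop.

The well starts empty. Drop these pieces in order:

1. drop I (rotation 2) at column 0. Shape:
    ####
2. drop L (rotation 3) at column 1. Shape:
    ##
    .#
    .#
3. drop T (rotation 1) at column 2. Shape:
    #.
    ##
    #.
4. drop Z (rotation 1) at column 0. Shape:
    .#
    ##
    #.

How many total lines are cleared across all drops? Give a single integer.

Answer: 1

Derivation:
Drop 1: I rot2 at col 0 lands with bottom-row=0; cleared 1 line(s) (total 1); column heights now [0 0 0 0], max=0
Drop 2: L rot3 at col 1 lands with bottom-row=0; cleared 0 line(s) (total 1); column heights now [0 3 3 0], max=3
Drop 3: T rot1 at col 2 lands with bottom-row=3; cleared 0 line(s) (total 1); column heights now [0 3 6 5], max=6
Drop 4: Z rot1 at col 0 lands with bottom-row=2; cleared 0 line(s) (total 1); column heights now [4 5 6 5], max=6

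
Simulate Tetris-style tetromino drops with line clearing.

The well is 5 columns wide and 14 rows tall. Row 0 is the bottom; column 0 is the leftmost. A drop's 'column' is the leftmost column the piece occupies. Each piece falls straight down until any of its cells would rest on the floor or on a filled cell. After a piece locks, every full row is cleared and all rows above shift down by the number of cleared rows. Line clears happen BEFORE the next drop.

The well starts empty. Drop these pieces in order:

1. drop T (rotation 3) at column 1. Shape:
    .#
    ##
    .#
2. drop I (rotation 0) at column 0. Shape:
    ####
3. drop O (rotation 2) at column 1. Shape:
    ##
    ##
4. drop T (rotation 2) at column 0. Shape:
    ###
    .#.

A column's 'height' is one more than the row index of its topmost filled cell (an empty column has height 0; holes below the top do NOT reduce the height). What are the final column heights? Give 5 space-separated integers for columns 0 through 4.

Drop 1: T rot3 at col 1 lands with bottom-row=0; cleared 0 line(s) (total 0); column heights now [0 2 3 0 0], max=3
Drop 2: I rot0 at col 0 lands with bottom-row=3; cleared 0 line(s) (total 0); column heights now [4 4 4 4 0], max=4
Drop 3: O rot2 at col 1 lands with bottom-row=4; cleared 0 line(s) (total 0); column heights now [4 6 6 4 0], max=6
Drop 4: T rot2 at col 0 lands with bottom-row=6; cleared 0 line(s) (total 0); column heights now [8 8 8 4 0], max=8

Answer: 8 8 8 4 0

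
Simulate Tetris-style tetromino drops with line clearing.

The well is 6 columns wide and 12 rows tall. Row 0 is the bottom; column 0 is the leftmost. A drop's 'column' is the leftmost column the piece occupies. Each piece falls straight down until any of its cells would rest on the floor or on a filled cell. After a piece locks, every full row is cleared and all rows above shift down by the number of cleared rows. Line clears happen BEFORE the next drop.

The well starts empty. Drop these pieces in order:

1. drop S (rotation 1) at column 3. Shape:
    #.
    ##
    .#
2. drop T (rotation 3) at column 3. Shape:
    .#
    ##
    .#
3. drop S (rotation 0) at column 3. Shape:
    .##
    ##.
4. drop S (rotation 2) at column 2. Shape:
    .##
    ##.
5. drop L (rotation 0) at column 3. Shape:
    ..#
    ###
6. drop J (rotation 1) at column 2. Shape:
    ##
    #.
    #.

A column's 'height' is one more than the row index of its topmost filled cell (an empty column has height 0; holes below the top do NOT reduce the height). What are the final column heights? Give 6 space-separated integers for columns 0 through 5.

Drop 1: S rot1 at col 3 lands with bottom-row=0; cleared 0 line(s) (total 0); column heights now [0 0 0 3 2 0], max=3
Drop 2: T rot3 at col 3 lands with bottom-row=2; cleared 0 line(s) (total 0); column heights now [0 0 0 4 5 0], max=5
Drop 3: S rot0 at col 3 lands with bottom-row=5; cleared 0 line(s) (total 0); column heights now [0 0 0 6 7 7], max=7
Drop 4: S rot2 at col 2 lands with bottom-row=6; cleared 0 line(s) (total 0); column heights now [0 0 7 8 8 7], max=8
Drop 5: L rot0 at col 3 lands with bottom-row=8; cleared 0 line(s) (total 0); column heights now [0 0 7 9 9 10], max=10
Drop 6: J rot1 at col 2 lands with bottom-row=7; cleared 0 line(s) (total 0); column heights now [0 0 10 10 9 10], max=10

Answer: 0 0 10 10 9 10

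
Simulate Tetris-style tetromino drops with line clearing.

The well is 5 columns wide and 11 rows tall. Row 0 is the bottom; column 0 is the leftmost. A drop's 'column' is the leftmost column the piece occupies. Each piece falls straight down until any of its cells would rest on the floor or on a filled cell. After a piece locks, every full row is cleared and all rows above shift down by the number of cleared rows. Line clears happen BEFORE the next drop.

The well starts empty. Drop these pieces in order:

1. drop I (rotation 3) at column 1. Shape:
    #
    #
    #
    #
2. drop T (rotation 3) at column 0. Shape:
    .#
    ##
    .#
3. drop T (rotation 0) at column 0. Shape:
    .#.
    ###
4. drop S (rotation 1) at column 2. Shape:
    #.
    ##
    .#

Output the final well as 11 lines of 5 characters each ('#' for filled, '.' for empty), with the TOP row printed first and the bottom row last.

Drop 1: I rot3 at col 1 lands with bottom-row=0; cleared 0 line(s) (total 0); column heights now [0 4 0 0 0], max=4
Drop 2: T rot3 at col 0 lands with bottom-row=4; cleared 0 line(s) (total 0); column heights now [6 7 0 0 0], max=7
Drop 3: T rot0 at col 0 lands with bottom-row=7; cleared 0 line(s) (total 0); column heights now [8 9 8 0 0], max=9
Drop 4: S rot1 at col 2 lands with bottom-row=7; cleared 0 line(s) (total 0); column heights now [8 9 10 9 0], max=10

Answer: .....
..#..
.###.
####.
.#...
##...
.#...
.#...
.#...
.#...
.#...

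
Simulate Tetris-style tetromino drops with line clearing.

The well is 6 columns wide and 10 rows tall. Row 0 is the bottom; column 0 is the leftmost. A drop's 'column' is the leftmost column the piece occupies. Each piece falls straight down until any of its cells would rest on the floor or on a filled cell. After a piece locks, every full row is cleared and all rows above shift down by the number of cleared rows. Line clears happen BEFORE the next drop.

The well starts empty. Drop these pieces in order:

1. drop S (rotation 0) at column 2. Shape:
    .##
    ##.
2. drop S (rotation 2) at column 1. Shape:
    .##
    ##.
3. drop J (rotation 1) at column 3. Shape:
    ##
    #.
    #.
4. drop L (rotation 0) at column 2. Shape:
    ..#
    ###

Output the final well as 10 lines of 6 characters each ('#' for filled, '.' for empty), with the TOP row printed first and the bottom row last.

Answer: ......
......
....#.
..###.
...##.
...#..
...#..
..##..
.####.
..##..

Derivation:
Drop 1: S rot0 at col 2 lands with bottom-row=0; cleared 0 line(s) (total 0); column heights now [0 0 1 2 2 0], max=2
Drop 2: S rot2 at col 1 lands with bottom-row=1; cleared 0 line(s) (total 0); column heights now [0 2 3 3 2 0], max=3
Drop 3: J rot1 at col 3 lands with bottom-row=3; cleared 0 line(s) (total 0); column heights now [0 2 3 6 6 0], max=6
Drop 4: L rot0 at col 2 lands with bottom-row=6; cleared 0 line(s) (total 0); column heights now [0 2 7 7 8 0], max=8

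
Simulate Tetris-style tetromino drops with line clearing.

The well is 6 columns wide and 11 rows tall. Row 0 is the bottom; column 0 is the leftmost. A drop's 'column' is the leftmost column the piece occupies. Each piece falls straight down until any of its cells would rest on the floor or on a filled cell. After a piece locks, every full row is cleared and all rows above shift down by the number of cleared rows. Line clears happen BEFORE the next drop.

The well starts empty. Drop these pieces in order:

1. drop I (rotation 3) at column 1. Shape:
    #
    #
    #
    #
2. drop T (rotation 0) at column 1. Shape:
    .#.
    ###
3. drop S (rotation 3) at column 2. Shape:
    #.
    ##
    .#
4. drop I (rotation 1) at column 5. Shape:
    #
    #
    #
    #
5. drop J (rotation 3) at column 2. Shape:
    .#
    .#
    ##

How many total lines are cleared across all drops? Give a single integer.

Drop 1: I rot3 at col 1 lands with bottom-row=0; cleared 0 line(s) (total 0); column heights now [0 4 0 0 0 0], max=4
Drop 2: T rot0 at col 1 lands with bottom-row=4; cleared 0 line(s) (total 0); column heights now [0 5 6 5 0 0], max=6
Drop 3: S rot3 at col 2 lands with bottom-row=5; cleared 0 line(s) (total 0); column heights now [0 5 8 7 0 0], max=8
Drop 4: I rot1 at col 5 lands with bottom-row=0; cleared 0 line(s) (total 0); column heights now [0 5 8 7 0 4], max=8
Drop 5: J rot3 at col 2 lands with bottom-row=8; cleared 0 line(s) (total 0); column heights now [0 5 9 11 0 4], max=11

Answer: 0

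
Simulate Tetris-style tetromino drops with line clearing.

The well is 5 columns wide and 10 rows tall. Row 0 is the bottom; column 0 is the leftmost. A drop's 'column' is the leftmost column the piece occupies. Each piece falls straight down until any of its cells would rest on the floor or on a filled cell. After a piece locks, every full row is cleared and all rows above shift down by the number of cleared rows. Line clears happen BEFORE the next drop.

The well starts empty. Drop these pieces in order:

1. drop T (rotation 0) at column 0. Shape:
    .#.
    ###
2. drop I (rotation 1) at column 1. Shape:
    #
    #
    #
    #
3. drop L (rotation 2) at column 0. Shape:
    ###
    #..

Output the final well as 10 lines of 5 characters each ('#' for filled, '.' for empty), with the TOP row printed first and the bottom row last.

Answer: .....
.....
.....
###..
##...
.#...
.#...
.#...
.#...
###..

Derivation:
Drop 1: T rot0 at col 0 lands with bottom-row=0; cleared 0 line(s) (total 0); column heights now [1 2 1 0 0], max=2
Drop 2: I rot1 at col 1 lands with bottom-row=2; cleared 0 line(s) (total 0); column heights now [1 6 1 0 0], max=6
Drop 3: L rot2 at col 0 lands with bottom-row=5; cleared 0 line(s) (total 0); column heights now [7 7 7 0 0], max=7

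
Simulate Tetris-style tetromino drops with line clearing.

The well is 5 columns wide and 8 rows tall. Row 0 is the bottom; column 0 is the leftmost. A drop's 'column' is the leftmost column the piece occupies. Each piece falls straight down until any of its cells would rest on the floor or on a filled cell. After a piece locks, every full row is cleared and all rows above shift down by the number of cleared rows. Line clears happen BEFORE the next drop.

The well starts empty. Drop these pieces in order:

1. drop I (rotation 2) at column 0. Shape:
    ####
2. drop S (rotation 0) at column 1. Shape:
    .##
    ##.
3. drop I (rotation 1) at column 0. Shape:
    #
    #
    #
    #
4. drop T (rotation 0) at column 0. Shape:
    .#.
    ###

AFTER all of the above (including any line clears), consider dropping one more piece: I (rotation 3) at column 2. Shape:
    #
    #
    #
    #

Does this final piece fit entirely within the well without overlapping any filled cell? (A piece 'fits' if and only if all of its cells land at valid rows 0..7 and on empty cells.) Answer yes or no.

Drop 1: I rot2 at col 0 lands with bottom-row=0; cleared 0 line(s) (total 0); column heights now [1 1 1 1 0], max=1
Drop 2: S rot0 at col 1 lands with bottom-row=1; cleared 0 line(s) (total 0); column heights now [1 2 3 3 0], max=3
Drop 3: I rot1 at col 0 lands with bottom-row=1; cleared 0 line(s) (total 0); column heights now [5 2 3 3 0], max=5
Drop 4: T rot0 at col 0 lands with bottom-row=5; cleared 0 line(s) (total 0); column heights now [6 7 6 3 0], max=7
Test piece I rot3 at col 2 (width 1): heights before test = [6 7 6 3 0]; fits = False

Answer: no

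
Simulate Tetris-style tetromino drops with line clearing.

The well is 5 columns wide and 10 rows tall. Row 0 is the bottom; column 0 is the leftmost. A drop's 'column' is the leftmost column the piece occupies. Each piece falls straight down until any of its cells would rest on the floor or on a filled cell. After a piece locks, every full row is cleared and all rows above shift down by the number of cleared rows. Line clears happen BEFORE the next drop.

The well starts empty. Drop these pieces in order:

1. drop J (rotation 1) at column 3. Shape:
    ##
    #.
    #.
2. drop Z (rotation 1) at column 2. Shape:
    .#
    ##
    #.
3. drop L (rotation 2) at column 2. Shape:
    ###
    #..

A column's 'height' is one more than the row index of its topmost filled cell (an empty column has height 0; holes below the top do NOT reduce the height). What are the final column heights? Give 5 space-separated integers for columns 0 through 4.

Answer: 0 0 6 6 6

Derivation:
Drop 1: J rot1 at col 3 lands with bottom-row=0; cleared 0 line(s) (total 0); column heights now [0 0 0 3 3], max=3
Drop 2: Z rot1 at col 2 lands with bottom-row=2; cleared 0 line(s) (total 0); column heights now [0 0 4 5 3], max=5
Drop 3: L rot2 at col 2 lands with bottom-row=4; cleared 0 line(s) (total 0); column heights now [0 0 6 6 6], max=6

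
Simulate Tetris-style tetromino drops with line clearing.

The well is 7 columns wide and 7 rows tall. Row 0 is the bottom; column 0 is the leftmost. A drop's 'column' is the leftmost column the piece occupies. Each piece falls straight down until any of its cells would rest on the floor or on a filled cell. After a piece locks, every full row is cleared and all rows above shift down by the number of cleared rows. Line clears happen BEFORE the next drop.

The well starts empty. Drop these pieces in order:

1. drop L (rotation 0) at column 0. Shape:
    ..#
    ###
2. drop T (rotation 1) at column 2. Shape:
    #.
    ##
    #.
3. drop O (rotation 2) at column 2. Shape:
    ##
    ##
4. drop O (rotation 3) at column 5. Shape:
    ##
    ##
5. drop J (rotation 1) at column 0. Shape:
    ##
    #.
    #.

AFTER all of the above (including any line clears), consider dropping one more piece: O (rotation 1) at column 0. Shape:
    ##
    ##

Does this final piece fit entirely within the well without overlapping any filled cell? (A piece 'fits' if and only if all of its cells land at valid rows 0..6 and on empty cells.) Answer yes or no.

Answer: yes

Derivation:
Drop 1: L rot0 at col 0 lands with bottom-row=0; cleared 0 line(s) (total 0); column heights now [1 1 2 0 0 0 0], max=2
Drop 2: T rot1 at col 2 lands with bottom-row=2; cleared 0 line(s) (total 0); column heights now [1 1 5 4 0 0 0], max=5
Drop 3: O rot2 at col 2 lands with bottom-row=5; cleared 0 line(s) (total 0); column heights now [1 1 7 7 0 0 0], max=7
Drop 4: O rot3 at col 5 lands with bottom-row=0; cleared 0 line(s) (total 0); column heights now [1 1 7 7 0 2 2], max=7
Drop 5: J rot1 at col 0 lands with bottom-row=1; cleared 0 line(s) (total 0); column heights now [4 4 7 7 0 2 2], max=7
Test piece O rot1 at col 0 (width 2): heights before test = [4 4 7 7 0 2 2]; fits = True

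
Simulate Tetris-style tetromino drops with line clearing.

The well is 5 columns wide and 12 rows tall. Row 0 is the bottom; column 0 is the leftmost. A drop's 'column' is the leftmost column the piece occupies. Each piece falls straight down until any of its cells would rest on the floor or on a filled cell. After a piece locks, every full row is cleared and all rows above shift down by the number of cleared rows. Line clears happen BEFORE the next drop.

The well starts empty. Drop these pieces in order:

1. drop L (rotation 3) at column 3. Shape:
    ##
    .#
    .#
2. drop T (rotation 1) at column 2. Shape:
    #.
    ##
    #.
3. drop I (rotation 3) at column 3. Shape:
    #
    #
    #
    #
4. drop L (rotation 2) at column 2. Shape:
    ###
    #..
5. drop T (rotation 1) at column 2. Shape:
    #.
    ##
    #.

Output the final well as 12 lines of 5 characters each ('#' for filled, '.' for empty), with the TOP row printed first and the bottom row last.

Drop 1: L rot3 at col 3 lands with bottom-row=0; cleared 0 line(s) (total 0); column heights now [0 0 0 3 3], max=3
Drop 2: T rot1 at col 2 lands with bottom-row=2; cleared 0 line(s) (total 0); column heights now [0 0 5 4 3], max=5
Drop 3: I rot3 at col 3 lands with bottom-row=4; cleared 0 line(s) (total 0); column heights now [0 0 5 8 3], max=8
Drop 4: L rot2 at col 2 lands with bottom-row=7; cleared 0 line(s) (total 0); column heights now [0 0 9 9 9], max=9
Drop 5: T rot1 at col 2 lands with bottom-row=9; cleared 0 line(s) (total 0); column heights now [0 0 12 11 9], max=12

Answer: ..#..
..##.
..#..
..###
..##.
...#.
...#.
..##.
..##.
..###
....#
....#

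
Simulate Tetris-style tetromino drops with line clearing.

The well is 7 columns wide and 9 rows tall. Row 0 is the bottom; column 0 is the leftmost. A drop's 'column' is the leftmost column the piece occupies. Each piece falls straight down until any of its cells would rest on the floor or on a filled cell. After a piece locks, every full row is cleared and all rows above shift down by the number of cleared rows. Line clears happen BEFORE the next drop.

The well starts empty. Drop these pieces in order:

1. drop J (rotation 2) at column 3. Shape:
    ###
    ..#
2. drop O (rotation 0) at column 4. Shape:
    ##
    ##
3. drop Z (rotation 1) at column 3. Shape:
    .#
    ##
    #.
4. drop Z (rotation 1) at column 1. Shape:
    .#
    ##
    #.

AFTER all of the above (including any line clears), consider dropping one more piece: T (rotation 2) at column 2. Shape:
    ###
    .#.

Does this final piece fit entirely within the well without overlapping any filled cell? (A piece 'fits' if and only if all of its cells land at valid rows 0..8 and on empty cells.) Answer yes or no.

Drop 1: J rot2 at col 3 lands with bottom-row=0; cleared 0 line(s) (total 0); column heights now [0 0 0 2 2 2 0], max=2
Drop 2: O rot0 at col 4 lands with bottom-row=2; cleared 0 line(s) (total 0); column heights now [0 0 0 2 4 4 0], max=4
Drop 3: Z rot1 at col 3 lands with bottom-row=3; cleared 0 line(s) (total 0); column heights now [0 0 0 5 6 4 0], max=6
Drop 4: Z rot1 at col 1 lands with bottom-row=0; cleared 0 line(s) (total 0); column heights now [0 2 3 5 6 4 0], max=6
Test piece T rot2 at col 2 (width 3): heights before test = [0 2 3 5 6 4 0]; fits = True

Answer: yes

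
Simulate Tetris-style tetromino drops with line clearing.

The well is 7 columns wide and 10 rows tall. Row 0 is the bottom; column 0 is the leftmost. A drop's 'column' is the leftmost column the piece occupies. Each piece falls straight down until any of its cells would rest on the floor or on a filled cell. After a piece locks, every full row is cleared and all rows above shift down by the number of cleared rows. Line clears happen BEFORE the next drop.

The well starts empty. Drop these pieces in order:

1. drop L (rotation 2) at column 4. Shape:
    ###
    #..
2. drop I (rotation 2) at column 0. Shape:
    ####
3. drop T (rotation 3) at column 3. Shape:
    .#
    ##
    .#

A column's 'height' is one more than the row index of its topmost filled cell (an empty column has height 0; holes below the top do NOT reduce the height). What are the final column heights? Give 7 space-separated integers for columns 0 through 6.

Answer: 1 1 1 4 5 2 2

Derivation:
Drop 1: L rot2 at col 4 lands with bottom-row=0; cleared 0 line(s) (total 0); column heights now [0 0 0 0 2 2 2], max=2
Drop 2: I rot2 at col 0 lands with bottom-row=0; cleared 0 line(s) (total 0); column heights now [1 1 1 1 2 2 2], max=2
Drop 3: T rot3 at col 3 lands with bottom-row=2; cleared 0 line(s) (total 0); column heights now [1 1 1 4 5 2 2], max=5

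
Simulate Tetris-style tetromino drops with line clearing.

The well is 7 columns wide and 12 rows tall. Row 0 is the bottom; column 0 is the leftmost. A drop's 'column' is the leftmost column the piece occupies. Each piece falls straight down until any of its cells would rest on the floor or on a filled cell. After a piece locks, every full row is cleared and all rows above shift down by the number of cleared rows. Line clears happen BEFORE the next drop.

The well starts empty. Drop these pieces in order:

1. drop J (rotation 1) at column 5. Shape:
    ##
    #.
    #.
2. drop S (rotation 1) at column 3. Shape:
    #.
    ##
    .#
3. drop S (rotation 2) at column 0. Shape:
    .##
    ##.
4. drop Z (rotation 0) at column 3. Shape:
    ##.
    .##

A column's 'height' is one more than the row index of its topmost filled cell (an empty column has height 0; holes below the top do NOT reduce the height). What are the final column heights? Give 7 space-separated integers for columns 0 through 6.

Drop 1: J rot1 at col 5 lands with bottom-row=0; cleared 0 line(s) (total 0); column heights now [0 0 0 0 0 3 3], max=3
Drop 2: S rot1 at col 3 lands with bottom-row=0; cleared 0 line(s) (total 0); column heights now [0 0 0 3 2 3 3], max=3
Drop 3: S rot2 at col 0 lands with bottom-row=0; cleared 0 line(s) (total 0); column heights now [1 2 2 3 2 3 3], max=3
Drop 4: Z rot0 at col 3 lands with bottom-row=3; cleared 0 line(s) (total 0); column heights now [1 2 2 5 5 4 3], max=5

Answer: 1 2 2 5 5 4 3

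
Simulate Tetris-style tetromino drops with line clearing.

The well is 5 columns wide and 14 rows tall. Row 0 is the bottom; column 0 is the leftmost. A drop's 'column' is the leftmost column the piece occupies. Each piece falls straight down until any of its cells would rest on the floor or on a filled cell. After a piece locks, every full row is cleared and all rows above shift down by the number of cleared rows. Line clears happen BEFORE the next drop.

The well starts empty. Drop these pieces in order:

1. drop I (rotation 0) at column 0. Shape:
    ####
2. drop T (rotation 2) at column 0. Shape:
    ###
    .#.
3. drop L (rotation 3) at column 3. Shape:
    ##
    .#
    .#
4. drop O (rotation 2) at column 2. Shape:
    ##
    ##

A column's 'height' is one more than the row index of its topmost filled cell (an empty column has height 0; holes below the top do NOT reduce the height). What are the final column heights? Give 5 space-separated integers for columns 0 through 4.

Answer: 0 1 2 2 1

Derivation:
Drop 1: I rot0 at col 0 lands with bottom-row=0; cleared 0 line(s) (total 0); column heights now [1 1 1 1 0], max=1
Drop 2: T rot2 at col 0 lands with bottom-row=1; cleared 0 line(s) (total 0); column heights now [3 3 3 1 0], max=3
Drop 3: L rot3 at col 3 lands with bottom-row=0; cleared 2 line(s) (total 2); column heights now [0 1 0 0 1], max=1
Drop 4: O rot2 at col 2 lands with bottom-row=0; cleared 0 line(s) (total 2); column heights now [0 1 2 2 1], max=2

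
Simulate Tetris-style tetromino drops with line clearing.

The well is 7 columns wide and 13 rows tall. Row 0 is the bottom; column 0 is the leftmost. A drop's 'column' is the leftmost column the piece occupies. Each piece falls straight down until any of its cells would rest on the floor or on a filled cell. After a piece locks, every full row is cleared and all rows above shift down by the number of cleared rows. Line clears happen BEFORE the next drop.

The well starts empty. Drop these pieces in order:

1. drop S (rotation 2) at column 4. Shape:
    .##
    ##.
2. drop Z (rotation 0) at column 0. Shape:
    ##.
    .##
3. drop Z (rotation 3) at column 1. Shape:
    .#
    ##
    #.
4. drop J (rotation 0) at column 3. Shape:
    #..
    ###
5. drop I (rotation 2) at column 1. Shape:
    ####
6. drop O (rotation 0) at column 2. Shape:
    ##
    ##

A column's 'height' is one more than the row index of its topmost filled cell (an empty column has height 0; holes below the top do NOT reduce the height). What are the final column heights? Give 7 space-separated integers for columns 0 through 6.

Answer: 2 6 8 8 6 3 2

Derivation:
Drop 1: S rot2 at col 4 lands with bottom-row=0; cleared 0 line(s) (total 0); column heights now [0 0 0 0 1 2 2], max=2
Drop 2: Z rot0 at col 0 lands with bottom-row=0; cleared 0 line(s) (total 0); column heights now [2 2 1 0 1 2 2], max=2
Drop 3: Z rot3 at col 1 lands with bottom-row=2; cleared 0 line(s) (total 0); column heights now [2 4 5 0 1 2 2], max=5
Drop 4: J rot0 at col 3 lands with bottom-row=2; cleared 0 line(s) (total 0); column heights now [2 4 5 4 3 3 2], max=5
Drop 5: I rot2 at col 1 lands with bottom-row=5; cleared 0 line(s) (total 0); column heights now [2 6 6 6 6 3 2], max=6
Drop 6: O rot0 at col 2 lands with bottom-row=6; cleared 0 line(s) (total 0); column heights now [2 6 8 8 6 3 2], max=8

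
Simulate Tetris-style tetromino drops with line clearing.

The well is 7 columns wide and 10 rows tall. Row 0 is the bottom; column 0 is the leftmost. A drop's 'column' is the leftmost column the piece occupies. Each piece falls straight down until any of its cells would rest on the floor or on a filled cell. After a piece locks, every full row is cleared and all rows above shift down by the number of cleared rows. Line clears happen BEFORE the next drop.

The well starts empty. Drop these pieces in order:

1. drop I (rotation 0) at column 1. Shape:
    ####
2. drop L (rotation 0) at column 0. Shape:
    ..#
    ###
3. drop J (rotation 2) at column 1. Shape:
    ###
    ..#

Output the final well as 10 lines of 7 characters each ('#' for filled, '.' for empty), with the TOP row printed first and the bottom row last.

Drop 1: I rot0 at col 1 lands with bottom-row=0; cleared 0 line(s) (total 0); column heights now [0 1 1 1 1 0 0], max=1
Drop 2: L rot0 at col 0 lands with bottom-row=1; cleared 0 line(s) (total 0); column heights now [2 2 3 1 1 0 0], max=3
Drop 3: J rot2 at col 1 lands with bottom-row=2; cleared 0 line(s) (total 0); column heights now [2 4 4 4 1 0 0], max=4

Answer: .......
.......
.......
.......
.......
.......
.###...
..##...
###....
.####..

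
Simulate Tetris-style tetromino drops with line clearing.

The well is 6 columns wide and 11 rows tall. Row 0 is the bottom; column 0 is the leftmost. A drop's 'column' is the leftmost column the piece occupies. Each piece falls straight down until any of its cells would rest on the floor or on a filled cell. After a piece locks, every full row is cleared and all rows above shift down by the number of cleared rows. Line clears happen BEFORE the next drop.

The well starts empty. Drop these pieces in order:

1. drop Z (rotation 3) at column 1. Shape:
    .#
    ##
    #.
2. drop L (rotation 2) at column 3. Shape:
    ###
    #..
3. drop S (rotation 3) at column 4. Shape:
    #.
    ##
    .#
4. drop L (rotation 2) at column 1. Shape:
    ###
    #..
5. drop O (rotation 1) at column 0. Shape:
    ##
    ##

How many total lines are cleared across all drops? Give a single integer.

Drop 1: Z rot3 at col 1 lands with bottom-row=0; cleared 0 line(s) (total 0); column heights now [0 2 3 0 0 0], max=3
Drop 2: L rot2 at col 3 lands with bottom-row=0; cleared 0 line(s) (total 0); column heights now [0 2 3 2 2 2], max=3
Drop 3: S rot3 at col 4 lands with bottom-row=2; cleared 0 line(s) (total 0); column heights now [0 2 3 2 5 4], max=5
Drop 4: L rot2 at col 1 lands with bottom-row=2; cleared 0 line(s) (total 0); column heights now [0 4 4 4 5 4], max=5
Drop 5: O rot1 at col 0 lands with bottom-row=4; cleared 0 line(s) (total 0); column heights now [6 6 4 4 5 4], max=6

Answer: 0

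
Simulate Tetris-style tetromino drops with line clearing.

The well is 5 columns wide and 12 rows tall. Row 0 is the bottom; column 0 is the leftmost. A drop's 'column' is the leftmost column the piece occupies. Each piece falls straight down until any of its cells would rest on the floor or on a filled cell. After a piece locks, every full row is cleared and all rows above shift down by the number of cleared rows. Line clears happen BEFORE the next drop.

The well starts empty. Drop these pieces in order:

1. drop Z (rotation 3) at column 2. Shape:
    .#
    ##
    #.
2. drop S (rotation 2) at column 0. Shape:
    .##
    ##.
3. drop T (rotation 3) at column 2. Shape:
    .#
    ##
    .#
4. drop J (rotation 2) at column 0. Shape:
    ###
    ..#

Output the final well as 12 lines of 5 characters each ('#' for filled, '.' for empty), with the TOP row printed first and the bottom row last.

Answer: .....
.....
.....
.....
.....
###..
..##.
..##.
...#.
.###.
####.
..#..

Derivation:
Drop 1: Z rot3 at col 2 lands with bottom-row=0; cleared 0 line(s) (total 0); column heights now [0 0 2 3 0], max=3
Drop 2: S rot2 at col 0 lands with bottom-row=1; cleared 0 line(s) (total 0); column heights now [2 3 3 3 0], max=3
Drop 3: T rot3 at col 2 lands with bottom-row=3; cleared 0 line(s) (total 0); column heights now [2 3 5 6 0], max=6
Drop 4: J rot2 at col 0 lands with bottom-row=5; cleared 0 line(s) (total 0); column heights now [7 7 7 6 0], max=7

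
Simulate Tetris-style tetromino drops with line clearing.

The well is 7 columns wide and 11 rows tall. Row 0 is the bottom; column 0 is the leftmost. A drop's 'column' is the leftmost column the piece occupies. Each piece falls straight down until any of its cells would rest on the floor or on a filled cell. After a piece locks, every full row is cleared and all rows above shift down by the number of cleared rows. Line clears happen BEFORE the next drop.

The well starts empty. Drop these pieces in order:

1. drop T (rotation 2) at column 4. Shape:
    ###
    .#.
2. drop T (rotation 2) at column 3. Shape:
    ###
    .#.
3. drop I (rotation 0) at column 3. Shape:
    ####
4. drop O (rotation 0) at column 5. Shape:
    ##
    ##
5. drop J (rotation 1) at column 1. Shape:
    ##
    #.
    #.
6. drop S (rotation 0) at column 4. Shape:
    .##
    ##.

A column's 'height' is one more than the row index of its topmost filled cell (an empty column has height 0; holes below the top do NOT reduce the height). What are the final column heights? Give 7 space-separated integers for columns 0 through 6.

Drop 1: T rot2 at col 4 lands with bottom-row=0; cleared 0 line(s) (total 0); column heights now [0 0 0 0 2 2 2], max=2
Drop 2: T rot2 at col 3 lands with bottom-row=2; cleared 0 line(s) (total 0); column heights now [0 0 0 4 4 4 2], max=4
Drop 3: I rot0 at col 3 lands with bottom-row=4; cleared 0 line(s) (total 0); column heights now [0 0 0 5 5 5 5], max=5
Drop 4: O rot0 at col 5 lands with bottom-row=5; cleared 0 line(s) (total 0); column heights now [0 0 0 5 5 7 7], max=7
Drop 5: J rot1 at col 1 lands with bottom-row=0; cleared 0 line(s) (total 0); column heights now [0 3 3 5 5 7 7], max=7
Drop 6: S rot0 at col 4 lands with bottom-row=7; cleared 0 line(s) (total 0); column heights now [0 3 3 5 8 9 9], max=9

Answer: 0 3 3 5 8 9 9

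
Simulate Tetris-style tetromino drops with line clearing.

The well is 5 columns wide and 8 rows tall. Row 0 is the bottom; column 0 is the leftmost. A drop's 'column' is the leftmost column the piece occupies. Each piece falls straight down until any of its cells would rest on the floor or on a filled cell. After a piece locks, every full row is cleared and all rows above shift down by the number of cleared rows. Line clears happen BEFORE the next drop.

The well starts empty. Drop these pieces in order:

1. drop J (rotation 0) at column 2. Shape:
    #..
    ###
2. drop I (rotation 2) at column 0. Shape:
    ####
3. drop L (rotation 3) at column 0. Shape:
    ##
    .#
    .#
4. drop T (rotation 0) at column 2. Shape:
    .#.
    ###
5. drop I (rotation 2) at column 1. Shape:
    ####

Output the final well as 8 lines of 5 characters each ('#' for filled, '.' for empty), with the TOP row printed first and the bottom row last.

Drop 1: J rot0 at col 2 lands with bottom-row=0; cleared 0 line(s) (total 0); column heights now [0 0 2 1 1], max=2
Drop 2: I rot2 at col 0 lands with bottom-row=2; cleared 0 line(s) (total 0); column heights now [3 3 3 3 1], max=3
Drop 3: L rot3 at col 0 lands with bottom-row=3; cleared 0 line(s) (total 0); column heights now [6 6 3 3 1], max=6
Drop 4: T rot0 at col 2 lands with bottom-row=3; cleared 0 line(s) (total 0); column heights now [6 6 4 5 4], max=6
Drop 5: I rot2 at col 1 lands with bottom-row=6; cleared 0 line(s) (total 0); column heights now [6 7 7 7 7], max=7

Answer: .....
.####
##...
.#.#.
.####
####.
..#..
..###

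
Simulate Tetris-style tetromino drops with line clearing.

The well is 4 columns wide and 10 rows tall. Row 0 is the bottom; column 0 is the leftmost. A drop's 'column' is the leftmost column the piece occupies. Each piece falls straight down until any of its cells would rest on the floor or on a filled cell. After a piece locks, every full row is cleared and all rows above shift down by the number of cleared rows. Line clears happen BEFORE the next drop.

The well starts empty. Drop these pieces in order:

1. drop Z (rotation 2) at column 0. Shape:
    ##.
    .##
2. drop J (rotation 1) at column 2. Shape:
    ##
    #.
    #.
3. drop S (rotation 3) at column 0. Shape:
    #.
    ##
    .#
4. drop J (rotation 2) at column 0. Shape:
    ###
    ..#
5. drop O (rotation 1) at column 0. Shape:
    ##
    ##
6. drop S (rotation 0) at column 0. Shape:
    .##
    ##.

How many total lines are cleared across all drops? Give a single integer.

Answer: 1

Derivation:
Drop 1: Z rot2 at col 0 lands with bottom-row=0; cleared 0 line(s) (total 0); column heights now [2 2 1 0], max=2
Drop 2: J rot1 at col 2 lands with bottom-row=1; cleared 0 line(s) (total 0); column heights now [2 2 4 4], max=4
Drop 3: S rot3 at col 0 lands with bottom-row=2; cleared 1 line(s) (total 1); column heights now [4 3 3 0], max=4
Drop 4: J rot2 at col 0 lands with bottom-row=3; cleared 0 line(s) (total 1); column heights now [5 5 5 0], max=5
Drop 5: O rot1 at col 0 lands with bottom-row=5; cleared 0 line(s) (total 1); column heights now [7 7 5 0], max=7
Drop 6: S rot0 at col 0 lands with bottom-row=7; cleared 0 line(s) (total 1); column heights now [8 9 9 0], max=9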